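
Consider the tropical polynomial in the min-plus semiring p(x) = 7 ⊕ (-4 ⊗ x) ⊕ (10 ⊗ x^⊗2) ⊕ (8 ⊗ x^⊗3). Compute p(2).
p(2) = -2

A tropical monomial a ⊗ x^⊗i evaluates to a + i · x. Evaluating each term at x = 2:
  Term 0 contributes 7 + 0 · 2 = 7
  Term 1 contributes -4 + 1 · 2 = -2
  Term 2 contributes 10 + 2 · 2 = 14
  Term 3 contributes 8 + 3 · 2 = 14
p(2) = ⊕ of these = min[7, -2, 14, 14] = -2.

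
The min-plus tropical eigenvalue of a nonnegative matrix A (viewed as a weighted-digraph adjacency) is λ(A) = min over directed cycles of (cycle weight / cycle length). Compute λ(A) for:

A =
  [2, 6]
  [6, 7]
λ(A) = 2

Enumerate directed cycles and compute their means (weight / length). Sample:
  cycle 0 → 0: weight = 2, length = 1, mean = 2/1 ≈ 2.000
  cycle 1 → 1: weight = 7, length = 1, mean = 7/1 ≈ 7.000
  cycle 0 → 1 → 0: weight = 12, length = 2, mean = 12/2 ≈ 6.000
  cycle 1 → 0 → 1: weight = 12, length = 2, mean = 12/2 ≈ 6.000
Minimum mean = 2.000, attained e.g. along the cycle 0 → 0 with weight 2 and length 1. So λ(A) = 2/1 = 2.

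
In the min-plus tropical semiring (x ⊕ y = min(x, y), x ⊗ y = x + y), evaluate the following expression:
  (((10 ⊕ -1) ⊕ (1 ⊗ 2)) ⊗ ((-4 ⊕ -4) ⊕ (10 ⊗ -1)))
(((10 ⊕ -1) ⊕ (1 ⊗ 2)) ⊗ ((-4 ⊕ -4) ⊕ (10 ⊗ -1))) = -5

Expand innermost to outermost. Recall ⊕ takes the minimum of its arguments and ⊗ takes their sum. Working out the expression (((10 ⊕ -1) ⊕ (1 ⊗ 2)) ⊗ ((-4 ⊕ -4) ⊕ (10 ⊗ -1))) gives -5.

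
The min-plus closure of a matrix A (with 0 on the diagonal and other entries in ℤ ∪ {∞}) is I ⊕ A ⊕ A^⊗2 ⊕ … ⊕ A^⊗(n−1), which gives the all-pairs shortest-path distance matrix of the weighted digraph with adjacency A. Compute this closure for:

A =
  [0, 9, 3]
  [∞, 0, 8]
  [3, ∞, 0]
Closure =
  [0, 9, 3]
  [11, 0, 8]
  [3, 12, 0]

This is the Floyd-Warshall all-pairs shortest-path computation. For each intermediate vertex k = 0, 1, …, 2, update dist[i][j] ← min(dist[i][j], dist[i][k] + dist[k][j]). The final matrix gives, for each (i, j), the minimum total weight of any directed path from i to j (possibly empty when i = j).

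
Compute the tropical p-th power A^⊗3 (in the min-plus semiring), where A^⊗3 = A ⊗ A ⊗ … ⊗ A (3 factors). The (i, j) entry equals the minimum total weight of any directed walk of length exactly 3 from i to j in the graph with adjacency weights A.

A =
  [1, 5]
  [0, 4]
A^⊗3 =
  [3, 7]
  [2, 6]

Each entry (A^⊗3)_ij equals the minimum over all length-3 walks i = v_0 → v_1 → … → v_3 = j of Σ_t A[v_t][v_{t+1}]. For example, for (i, j) = (0, 1) we minimise over 4 possible intermediate vertex sequences; the minimum is 7, attained along the walk 0 → 0 → 0 → 1.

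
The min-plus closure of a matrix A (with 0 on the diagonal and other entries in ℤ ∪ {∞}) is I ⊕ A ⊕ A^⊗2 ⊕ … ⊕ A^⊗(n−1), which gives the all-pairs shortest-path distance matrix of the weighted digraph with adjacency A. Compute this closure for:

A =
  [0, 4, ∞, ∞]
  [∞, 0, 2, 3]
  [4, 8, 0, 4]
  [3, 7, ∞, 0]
Closure =
  [0, 4, 6, 7]
  [6, 0, 2, 3]
  [4, 8, 0, 4]
  [3, 7, 9, 0]

This is the Floyd-Warshall all-pairs shortest-path computation. For each intermediate vertex k = 0, 1, …, 3, update dist[i][j] ← min(dist[i][j], dist[i][k] + dist[k][j]). The final matrix gives, for each (i, j), the minimum total weight of any directed path from i to j (possibly empty when i = j).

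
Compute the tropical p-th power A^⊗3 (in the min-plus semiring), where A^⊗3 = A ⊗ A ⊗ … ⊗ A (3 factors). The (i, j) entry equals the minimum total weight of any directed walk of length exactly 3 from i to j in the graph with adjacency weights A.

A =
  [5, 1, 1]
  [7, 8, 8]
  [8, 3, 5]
A^⊗3 =
  [11, 9, 9]
  [15, 11, 13]
  [15, 11, 11]

Each entry (A^⊗3)_ij equals the minimum over all length-3 walks i = v_0 → v_1 → … → v_3 = j of Σ_t A[v_t][v_{t+1}]. For example, for (i, j) = (0, 2) we minimise over 9 possible intermediate vertex sequences; the minimum is 9, attained along the walk 0 → 1 → 0 → 2.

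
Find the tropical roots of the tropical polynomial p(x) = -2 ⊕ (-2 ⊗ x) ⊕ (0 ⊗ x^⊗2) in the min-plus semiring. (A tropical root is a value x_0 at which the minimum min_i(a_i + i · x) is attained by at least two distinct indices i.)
Roots: {-2, 0}

Each tropical root is a break point of the lower envelope of the lines y = a_i + i · x (there are 3 lines, with slopes 0, 1, ..., 2). Only the lines that attain the minimum somewhere contribute to roots; other lines are dominated. Here the surviving (envelope) indices are i = 2, i = 1, i = 0.
Intersections between consecutive envelope lines give the roots: for adjacent envelope indices i < j the intersection is x = (a_i − a_j) / (j − i). Reading off the sorted break points: {-2, 0}.
Verification: at each break x_0, at least two indices attain the minimum of min_i(a_i + i · x_0).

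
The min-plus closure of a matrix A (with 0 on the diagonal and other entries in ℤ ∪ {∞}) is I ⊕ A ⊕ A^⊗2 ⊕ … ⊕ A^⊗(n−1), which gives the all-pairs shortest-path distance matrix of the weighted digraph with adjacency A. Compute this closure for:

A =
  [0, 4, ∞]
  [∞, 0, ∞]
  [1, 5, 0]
Closure =
  [0, 4, ∞]
  [∞, 0, ∞]
  [1, 5, 0]

This is the Floyd-Warshall all-pairs shortest-path computation. For each intermediate vertex k = 0, 1, …, 2, update dist[i][j] ← min(dist[i][j], dist[i][k] + dist[k][j]). The final matrix gives, for each (i, j), the minimum total weight of any directed path from i to j (possibly empty when i = j).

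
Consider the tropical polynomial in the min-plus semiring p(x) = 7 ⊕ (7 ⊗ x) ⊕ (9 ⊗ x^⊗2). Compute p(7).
p(7) = 7

A tropical monomial a ⊗ x^⊗i evaluates to a + i · x. Evaluating each term at x = 7:
  Term 0 contributes 7 + 0 · 7 = 7
  Term 1 contributes 7 + 1 · 7 = 14
  Term 2 contributes 9 + 2 · 7 = 23
p(7) = ⊕ of these = min[7, 14, 23] = 7.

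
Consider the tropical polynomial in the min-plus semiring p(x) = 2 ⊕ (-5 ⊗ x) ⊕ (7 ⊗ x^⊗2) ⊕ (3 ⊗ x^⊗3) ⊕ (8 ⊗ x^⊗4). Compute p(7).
p(7) = 2

A tropical monomial a ⊗ x^⊗i evaluates to a + i · x. Evaluating each term at x = 7:
  Term 0 contributes 2 + 0 · 7 = 2
  Term 1 contributes -5 + 1 · 7 = 2
  Term 2 contributes 7 + 2 · 7 = 21
  Term 3 contributes 3 + 3 · 7 = 24
  Term 4 contributes 8 + 4 · 7 = 36
p(7) = ⊕ of these = min[2, 2, 21, 24, 36] = 2.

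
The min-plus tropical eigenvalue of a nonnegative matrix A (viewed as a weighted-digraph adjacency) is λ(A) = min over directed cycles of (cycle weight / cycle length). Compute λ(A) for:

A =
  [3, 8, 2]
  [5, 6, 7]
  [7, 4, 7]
λ(A) = 3

Enumerate directed cycles and compute their means (weight / length). Sample:
  cycle 0 → 0: weight = 3, length = 1, mean = 3/1 ≈ 3.000
  cycle 1 → 1: weight = 6, length = 1, mean = 6/1 ≈ 6.000
  cycle 2 → 2: weight = 7, length = 1, mean = 7/1 ≈ 7.000
  cycle 0 → 1 → 0: weight = 13, length = 2, mean = 13/2 ≈ 6.500
  cycle 0 → 2 → 0: weight = 9, length = 2, mean = 9/2 ≈ 4.500
  cycle 1 → 0 → 1: weight = 13, length = 2, mean = 13/2 ≈ 6.500
Minimum mean = 3.000, attained e.g. along the cycle 0 → 0 with weight 3 and length 1. So λ(A) = 3/1 = 3.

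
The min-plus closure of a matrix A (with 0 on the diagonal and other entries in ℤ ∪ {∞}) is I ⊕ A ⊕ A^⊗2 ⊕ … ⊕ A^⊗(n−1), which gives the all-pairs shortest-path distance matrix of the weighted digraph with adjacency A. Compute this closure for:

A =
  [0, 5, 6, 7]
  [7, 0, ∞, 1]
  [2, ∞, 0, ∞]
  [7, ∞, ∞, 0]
Closure =
  [0, 5, 6, 6]
  [7, 0, 13, 1]
  [2, 7, 0, 8]
  [7, 12, 13, 0]

This is the Floyd-Warshall all-pairs shortest-path computation. For each intermediate vertex k = 0, 1, …, 3, update dist[i][j] ← min(dist[i][j], dist[i][k] + dist[k][j]). The final matrix gives, for each (i, j), the minimum total weight of any directed path from i to j (possibly empty when i = j).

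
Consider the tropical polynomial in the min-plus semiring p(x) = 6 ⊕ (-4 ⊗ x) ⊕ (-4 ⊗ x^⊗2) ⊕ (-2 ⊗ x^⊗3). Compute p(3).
p(3) = -1

A tropical monomial a ⊗ x^⊗i evaluates to a + i · x. Evaluating each term at x = 3:
  Term 0 contributes 6 + 0 · 3 = 6
  Term 1 contributes -4 + 1 · 3 = -1
  Term 2 contributes -4 + 2 · 3 = 2
  Term 3 contributes -2 + 3 · 3 = 7
p(3) = ⊕ of these = min[6, -1, 2, 7] = -1.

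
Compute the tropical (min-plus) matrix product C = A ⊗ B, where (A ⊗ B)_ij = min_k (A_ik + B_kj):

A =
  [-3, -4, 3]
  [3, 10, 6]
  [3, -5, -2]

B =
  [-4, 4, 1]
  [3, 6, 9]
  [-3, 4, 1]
A ⊗ B =
  [-7, 1, -2]
  [-1, 7, 4]
  [-5, 1, -1]

Apply the min-plus product entry-by-entry:
  C[0][0] = min over k of (A[0][0] + B[0][0] = -3 + -4 = -7, A[0][1] + B[1][0] = -4 + 3 = -1, A[0][2] + B[2][0] = 3 + -3 = 0) = -7 (attained at k = 0)
  C[0][1] = min over k of (A[0][0] + B[0][1] = -3 + 4 = 1, A[0][1] + B[1][1] = -4 + 6 = 2, A[0][2] + B[2][1] = 3 + 4 = 7) = 1 (attained at k = 0)
  C[0][2] = min over k of (A[0][0] + B[0][2] = -3 + 1 = -2, A[0][1] + B[1][2] = -4 + 9 = 5, A[0][2] + B[2][2] = 3 + 1 = 4) = -2 (attained at k = 0)
  C[1][0] = min over k of (A[1][0] + B[0][0] = 3 + -4 = -1, A[1][1] + B[1][0] = 10 + 3 = 13, A[1][2] + B[2][0] = 6 + -3 = 3) = -1 (attained at k = 0)
  C[1][1] = min over k of (A[1][0] + B[0][1] = 3 + 4 = 7, A[1][1] + B[1][1] = 10 + 6 = 16, A[1][2] + B[2][1] = 6 + 4 = 10) = 7 (attained at k = 0)
  C[1][2] = min over k of (A[1][0] + B[0][2] = 3 + 1 = 4, A[1][1] + B[1][2] = 10 + 9 = 19, A[1][2] + B[2][2] = 6 + 1 = 7) = 4 (attained at k = 0)
  C[2][0] = min over k of (A[2][0] + B[0][0] = 3 + -4 = -1, A[2][1] + B[1][0] = -5 + 3 = -2, A[2][2] + B[2][0] = -2 + -3 = -5) = -5 (attained at k = 2)
  C[2][1] = min over k of (A[2][0] + B[0][1] = 3 + 4 = 7, A[2][1] + B[1][1] = -5 + 6 = 1, A[2][2] + B[2][1] = -2 + 4 = 2) = 1 (attained at k = 1)
  C[2][2] = min over k of (A[2][0] + B[0][2] = 3 + 1 = 4, A[2][1] + B[1][2] = -5 + 9 = 4, A[2][2] + B[2][2] = -2 + 1 = -1) = -1 (attained at k = 2)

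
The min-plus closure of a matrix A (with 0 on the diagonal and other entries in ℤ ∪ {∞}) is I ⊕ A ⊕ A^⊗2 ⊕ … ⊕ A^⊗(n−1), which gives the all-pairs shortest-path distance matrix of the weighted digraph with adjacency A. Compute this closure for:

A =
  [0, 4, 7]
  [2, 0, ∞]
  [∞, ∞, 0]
Closure =
  [0, 4, 7]
  [2, 0, 9]
  [∞, ∞, 0]

This is the Floyd-Warshall all-pairs shortest-path computation. For each intermediate vertex k = 0, 1, …, 2, update dist[i][j] ← min(dist[i][j], dist[i][k] + dist[k][j]). The final matrix gives, for each (i, j), the minimum total weight of any directed path from i to j (possibly empty when i = j).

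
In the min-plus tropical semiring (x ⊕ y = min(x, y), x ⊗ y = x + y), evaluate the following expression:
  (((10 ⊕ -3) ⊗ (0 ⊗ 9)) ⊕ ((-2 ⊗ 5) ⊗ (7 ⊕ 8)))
(((10 ⊕ -3) ⊗ (0 ⊗ 9)) ⊕ ((-2 ⊗ 5) ⊗ (7 ⊕ 8))) = 6

Expand innermost to outermost. Recall ⊕ takes the minimum of its arguments and ⊗ takes their sum. Working out the expression (((10 ⊕ -3) ⊗ (0 ⊗ 9)) ⊕ ((-2 ⊗ 5) ⊗ (7 ⊕ 8))) gives 6.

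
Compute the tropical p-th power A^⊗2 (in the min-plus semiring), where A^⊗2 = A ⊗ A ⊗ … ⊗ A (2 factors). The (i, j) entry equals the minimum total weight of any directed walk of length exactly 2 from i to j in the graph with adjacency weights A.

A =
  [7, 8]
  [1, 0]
A^⊗2 =
  [9, 8]
  [1, 0]

Each entry (A^⊗2)_ij equals the minimum over all length-2 walks i = v_0 → v_1 → … → v_2 = j of Σ_t A[v_t][v_{t+1}]. For example, for (i, j) = (0, 1) we minimise over 2 possible intermediate vertex sequences; the minimum is 8, attained along the walk 0 → 1 → 1.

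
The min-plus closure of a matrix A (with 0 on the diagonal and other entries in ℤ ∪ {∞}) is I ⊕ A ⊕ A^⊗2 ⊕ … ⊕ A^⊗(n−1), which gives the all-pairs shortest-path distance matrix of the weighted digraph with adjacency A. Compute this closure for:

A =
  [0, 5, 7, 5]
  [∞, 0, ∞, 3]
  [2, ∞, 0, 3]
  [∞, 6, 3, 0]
Closure =
  [0, 5, 7, 5]
  [8, 0, 6, 3]
  [2, 7, 0, 3]
  [5, 6, 3, 0]

This is the Floyd-Warshall all-pairs shortest-path computation. For each intermediate vertex k = 0, 1, …, 3, update dist[i][j] ← min(dist[i][j], dist[i][k] + dist[k][j]). The final matrix gives, for each (i, j), the minimum total weight of any directed path from i to j (possibly empty when i = j).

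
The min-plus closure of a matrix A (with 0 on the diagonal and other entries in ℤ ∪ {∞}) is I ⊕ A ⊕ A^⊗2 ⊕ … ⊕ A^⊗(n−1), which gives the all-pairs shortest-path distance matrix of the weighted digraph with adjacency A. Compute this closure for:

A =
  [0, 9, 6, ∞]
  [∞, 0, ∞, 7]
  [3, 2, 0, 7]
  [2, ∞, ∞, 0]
Closure =
  [0, 8, 6, 13]
  [9, 0, 15, 7]
  [3, 2, 0, 7]
  [2, 10, 8, 0]

This is the Floyd-Warshall all-pairs shortest-path computation. For each intermediate vertex k = 0, 1, …, 3, update dist[i][j] ← min(dist[i][j], dist[i][k] + dist[k][j]). The final matrix gives, for each (i, j), the minimum total weight of any directed path from i to j (possibly empty when i = j).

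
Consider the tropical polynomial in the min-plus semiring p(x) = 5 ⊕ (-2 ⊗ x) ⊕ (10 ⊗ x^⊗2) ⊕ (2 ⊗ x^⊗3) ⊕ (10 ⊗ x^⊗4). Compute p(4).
p(4) = 2

A tropical monomial a ⊗ x^⊗i evaluates to a + i · x. Evaluating each term at x = 4:
  Term 0 contributes 5 + 0 · 4 = 5
  Term 1 contributes -2 + 1 · 4 = 2
  Term 2 contributes 10 + 2 · 4 = 18
  Term 3 contributes 2 + 3 · 4 = 14
  Term 4 contributes 10 + 4 · 4 = 26
p(4) = ⊕ of these = min[5, 2, 18, 14, 26] = 2.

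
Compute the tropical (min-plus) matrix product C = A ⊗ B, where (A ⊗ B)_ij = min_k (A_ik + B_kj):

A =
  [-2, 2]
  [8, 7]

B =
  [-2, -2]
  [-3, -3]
A ⊗ B =
  [-4, -4]
  [4, 4]

Apply the min-plus product entry-by-entry:
  C[0][0] = min over k of (A[0][0] + B[0][0] = -2 + -2 = -4, A[0][1] + B[1][0] = 2 + -3 = -1) = -4 (attained at k = 0)
  C[0][1] = min over k of (A[0][0] + B[0][1] = -2 + -2 = -4, A[0][1] + B[1][1] = 2 + -3 = -1) = -4 (attained at k = 0)
  C[1][0] = min over k of (A[1][0] + B[0][0] = 8 + -2 = 6, A[1][1] + B[1][0] = 7 + -3 = 4) = 4 (attained at k = 1)
  C[1][1] = min over k of (A[1][0] + B[0][1] = 8 + -2 = 6, A[1][1] + B[1][1] = 7 + -3 = 4) = 4 (attained at k = 1)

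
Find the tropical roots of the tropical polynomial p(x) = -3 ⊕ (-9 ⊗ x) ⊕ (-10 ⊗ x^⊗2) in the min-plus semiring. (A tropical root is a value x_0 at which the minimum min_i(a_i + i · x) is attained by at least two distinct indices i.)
Roots: {1, 6}

Each tropical root is a break point of the lower envelope of the lines y = a_i + i · x (there are 3 lines, with slopes 0, 1, ..., 2). Only the lines that attain the minimum somewhere contribute to roots; other lines are dominated. Here the surviving (envelope) indices are i = 2, i = 1, i = 0.
Intersections between consecutive envelope lines give the roots: for adjacent envelope indices i < j the intersection is x = (a_i − a_j) / (j − i). Reading off the sorted break points: {1, 6}.
Verification: at each break x_0, at least two indices attain the minimum of min_i(a_i + i · x_0).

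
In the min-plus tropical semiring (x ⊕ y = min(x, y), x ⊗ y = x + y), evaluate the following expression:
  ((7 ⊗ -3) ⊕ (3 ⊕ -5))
((7 ⊗ -3) ⊕ (3 ⊕ -5)) = -5

Expand innermost to outermost. Recall ⊕ takes the minimum of its arguments and ⊗ takes their sum. Working out the expression ((7 ⊗ -3) ⊕ (3 ⊕ -5)) gives -5.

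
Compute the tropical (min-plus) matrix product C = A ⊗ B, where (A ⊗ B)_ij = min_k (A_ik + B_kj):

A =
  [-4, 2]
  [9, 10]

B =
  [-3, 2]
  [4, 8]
A ⊗ B =
  [-7, -2]
  [6, 11]

Apply the min-plus product entry-by-entry:
  C[0][0] = min over k of (A[0][0] + B[0][0] = -4 + -3 = -7, A[0][1] + B[1][0] = 2 + 4 = 6) = -7 (attained at k = 0)
  C[0][1] = min over k of (A[0][0] + B[0][1] = -4 + 2 = -2, A[0][1] + B[1][1] = 2 + 8 = 10) = -2 (attained at k = 0)
  C[1][0] = min over k of (A[1][0] + B[0][0] = 9 + -3 = 6, A[1][1] + B[1][0] = 10 + 4 = 14) = 6 (attained at k = 0)
  C[1][1] = min over k of (A[1][0] + B[0][1] = 9 + 2 = 11, A[1][1] + B[1][1] = 10 + 8 = 18) = 11 (attained at k = 0)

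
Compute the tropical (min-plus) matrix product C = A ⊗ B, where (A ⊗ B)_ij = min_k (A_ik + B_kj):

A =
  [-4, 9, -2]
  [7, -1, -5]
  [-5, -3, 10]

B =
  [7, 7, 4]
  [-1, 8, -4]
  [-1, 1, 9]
A ⊗ B =
  [-3, -1, 0]
  [-6, -4, -5]
  [-4, 2, -7]

Apply the min-plus product entry-by-entry:
  C[0][0] = min over k of (A[0][0] + B[0][0] = -4 + 7 = 3, A[0][1] + B[1][0] = 9 + -1 = 8, A[0][2] + B[2][0] = -2 + -1 = -3) = -3 (attained at k = 2)
  C[0][1] = min over k of (A[0][0] + B[0][1] = -4 + 7 = 3, A[0][1] + B[1][1] = 9 + 8 = 17, A[0][2] + B[2][1] = -2 + 1 = -1) = -1 (attained at k = 2)
  C[0][2] = min over k of (A[0][0] + B[0][2] = -4 + 4 = 0, A[0][1] + B[1][2] = 9 + -4 = 5, A[0][2] + B[2][2] = -2 + 9 = 7) = 0 (attained at k = 0)
  C[1][0] = min over k of (A[1][0] + B[0][0] = 7 + 7 = 14, A[1][1] + B[1][0] = -1 + -1 = -2, A[1][2] + B[2][0] = -5 + -1 = -6) = -6 (attained at k = 2)
  C[1][1] = min over k of (A[1][0] + B[0][1] = 7 + 7 = 14, A[1][1] + B[1][1] = -1 + 8 = 7, A[1][2] + B[2][1] = -5 + 1 = -4) = -4 (attained at k = 2)
  C[1][2] = min over k of (A[1][0] + B[0][2] = 7 + 4 = 11, A[1][1] + B[1][2] = -1 + -4 = -5, A[1][2] + B[2][2] = -5 + 9 = 4) = -5 (attained at k = 1)
  C[2][0] = min over k of (A[2][0] + B[0][0] = -5 + 7 = 2, A[2][1] + B[1][0] = -3 + -1 = -4, A[2][2] + B[2][0] = 10 + -1 = 9) = -4 (attained at k = 1)
  C[2][1] = min over k of (A[2][0] + B[0][1] = -5 + 7 = 2, A[2][1] + B[1][1] = -3 + 8 = 5, A[2][2] + B[2][1] = 10 + 1 = 11) = 2 (attained at k = 0)
  C[2][2] = min over k of (A[2][0] + B[0][2] = -5 + 4 = -1, A[2][1] + B[1][2] = -3 + -4 = -7, A[2][2] + B[2][2] = 10 + 9 = 19) = -7 (attained at k = 1)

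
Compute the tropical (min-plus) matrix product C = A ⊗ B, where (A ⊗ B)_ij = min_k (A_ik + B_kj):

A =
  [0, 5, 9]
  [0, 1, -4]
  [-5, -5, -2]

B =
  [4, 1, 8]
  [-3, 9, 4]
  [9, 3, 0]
A ⊗ B =
  [2, 1, 8]
  [-2, -1, -4]
  [-8, -4, -2]

Apply the min-plus product entry-by-entry:
  C[0][0] = min over k of (A[0][0] + B[0][0] = 0 + 4 = 4, A[0][1] + B[1][0] = 5 + -3 = 2, A[0][2] + B[2][0] = 9 + 9 = 18) = 2 (attained at k = 1)
  C[0][1] = min over k of (A[0][0] + B[0][1] = 0 + 1 = 1, A[0][1] + B[1][1] = 5 + 9 = 14, A[0][2] + B[2][1] = 9 + 3 = 12) = 1 (attained at k = 0)
  C[0][2] = min over k of (A[0][0] + B[0][2] = 0 + 8 = 8, A[0][1] + B[1][2] = 5 + 4 = 9, A[0][2] + B[2][2] = 9 + 0 = 9) = 8 (attained at k = 0)
  C[1][0] = min over k of (A[1][0] + B[0][0] = 0 + 4 = 4, A[1][1] + B[1][0] = 1 + -3 = -2, A[1][2] + B[2][0] = -4 + 9 = 5) = -2 (attained at k = 1)
  C[1][1] = min over k of (A[1][0] + B[0][1] = 0 + 1 = 1, A[1][1] + B[1][1] = 1 + 9 = 10, A[1][2] + B[2][1] = -4 + 3 = -1) = -1 (attained at k = 2)
  C[1][2] = min over k of (A[1][0] + B[0][2] = 0 + 8 = 8, A[1][1] + B[1][2] = 1 + 4 = 5, A[1][2] + B[2][2] = -4 + 0 = -4) = -4 (attained at k = 2)
  C[2][0] = min over k of (A[2][0] + B[0][0] = -5 + 4 = -1, A[2][1] + B[1][0] = -5 + -3 = -8, A[2][2] + B[2][0] = -2 + 9 = 7) = -8 (attained at k = 1)
  C[2][1] = min over k of (A[2][0] + B[0][1] = -5 + 1 = -4, A[2][1] + B[1][1] = -5 + 9 = 4, A[2][2] + B[2][1] = -2 + 3 = 1) = -4 (attained at k = 0)
  C[2][2] = min over k of (A[2][0] + B[0][2] = -5 + 8 = 3, A[2][1] + B[1][2] = -5 + 4 = -1, A[2][2] + B[2][2] = -2 + 0 = -2) = -2 (attained at k = 2)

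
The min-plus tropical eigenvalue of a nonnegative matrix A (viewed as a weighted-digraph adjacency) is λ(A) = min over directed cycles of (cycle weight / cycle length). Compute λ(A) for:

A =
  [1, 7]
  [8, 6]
λ(A) = 1

Enumerate directed cycles and compute their means (weight / length). Sample:
  cycle 0 → 0: weight = 1, length = 1, mean = 1/1 ≈ 1.000
  cycle 1 → 1: weight = 6, length = 1, mean = 6/1 ≈ 6.000
  cycle 0 → 1 → 0: weight = 15, length = 2, mean = 15/2 ≈ 7.500
  cycle 1 → 0 → 1: weight = 15, length = 2, mean = 15/2 ≈ 7.500
Minimum mean = 1.000, attained e.g. along the cycle 0 → 0 with weight 1 and length 1. So λ(A) = 1/1 = 1.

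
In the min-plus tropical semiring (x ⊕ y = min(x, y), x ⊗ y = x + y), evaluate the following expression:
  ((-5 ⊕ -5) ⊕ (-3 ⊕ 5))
((-5 ⊕ -5) ⊕ (-3 ⊕ 5)) = -5

Expand innermost to outermost. Recall ⊕ takes the minimum of its arguments and ⊗ takes their sum. Working out the expression ((-5 ⊕ -5) ⊕ (-3 ⊕ 5)) gives -5.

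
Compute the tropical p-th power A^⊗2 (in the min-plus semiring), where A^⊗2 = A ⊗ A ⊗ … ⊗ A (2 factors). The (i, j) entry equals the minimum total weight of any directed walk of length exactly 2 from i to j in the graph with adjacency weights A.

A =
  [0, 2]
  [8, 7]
A^⊗2 =
  [0, 2]
  [8, 10]

Each entry (A^⊗2)_ij equals the minimum over all length-2 walks i = v_0 → v_1 → … → v_2 = j of Σ_t A[v_t][v_{t+1}]. For example, for (i, j) = (0, 1) we minimise over 2 possible intermediate vertex sequences; the minimum is 2, attained along the walk 0 → 0 → 1.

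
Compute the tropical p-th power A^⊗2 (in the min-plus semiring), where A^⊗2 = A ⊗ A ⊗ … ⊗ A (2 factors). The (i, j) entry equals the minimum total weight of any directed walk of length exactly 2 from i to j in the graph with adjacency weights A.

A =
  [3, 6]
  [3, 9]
A^⊗2 =
  [6, 9]
  [6, 9]

Each entry (A^⊗2)_ij equals the minimum over all length-2 walks i = v_0 → v_1 → … → v_2 = j of Σ_t A[v_t][v_{t+1}]. For example, for (i, j) = (0, 1) we minimise over 2 possible intermediate vertex sequences; the minimum is 9, attained along the walk 0 → 0 → 1.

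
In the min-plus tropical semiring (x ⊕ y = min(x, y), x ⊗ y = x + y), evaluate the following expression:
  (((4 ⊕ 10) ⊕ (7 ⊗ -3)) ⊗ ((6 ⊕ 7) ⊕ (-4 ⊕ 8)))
(((4 ⊕ 10) ⊕ (7 ⊗ -3)) ⊗ ((6 ⊕ 7) ⊕ (-4 ⊕ 8))) = 0

Expand innermost to outermost. Recall ⊕ takes the minimum of its arguments and ⊗ takes their sum. Working out the expression (((4 ⊕ 10) ⊕ (7 ⊗ -3)) ⊗ ((6 ⊕ 7) ⊕ (-4 ⊕ 8))) gives 0.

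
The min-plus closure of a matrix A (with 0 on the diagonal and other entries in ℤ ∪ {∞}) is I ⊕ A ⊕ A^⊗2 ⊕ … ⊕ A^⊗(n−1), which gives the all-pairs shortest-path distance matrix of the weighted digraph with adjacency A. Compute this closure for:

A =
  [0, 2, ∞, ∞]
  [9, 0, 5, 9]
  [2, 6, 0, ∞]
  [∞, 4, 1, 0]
Closure =
  [0, 2, 7, 11]
  [7, 0, 5, 9]
  [2, 4, 0, 13]
  [3, 4, 1, 0]

This is the Floyd-Warshall all-pairs shortest-path computation. For each intermediate vertex k = 0, 1, …, 3, update dist[i][j] ← min(dist[i][j], dist[i][k] + dist[k][j]). The final matrix gives, for each (i, j), the minimum total weight of any directed path from i to j (possibly empty when i = j).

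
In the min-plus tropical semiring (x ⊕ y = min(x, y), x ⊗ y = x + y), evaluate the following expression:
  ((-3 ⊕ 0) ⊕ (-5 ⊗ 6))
((-3 ⊕ 0) ⊕ (-5 ⊗ 6)) = -3

Expand innermost to outermost. Recall ⊕ takes the minimum of its arguments and ⊗ takes their sum. Working out the expression ((-3 ⊕ 0) ⊕ (-5 ⊗ 6)) gives -3.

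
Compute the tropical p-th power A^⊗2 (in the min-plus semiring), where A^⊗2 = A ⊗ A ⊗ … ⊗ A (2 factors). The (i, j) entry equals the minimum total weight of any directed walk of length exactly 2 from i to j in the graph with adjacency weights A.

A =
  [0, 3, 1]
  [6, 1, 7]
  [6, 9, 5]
A^⊗2 =
  [0, 3, 1]
  [6, 2, 7]
  [6, 9, 7]

Each entry (A^⊗2)_ij equals the minimum over all length-2 walks i = v_0 → v_1 → … → v_2 = j of Σ_t A[v_t][v_{t+1}]. For example, for (i, j) = (0, 2) we minimise over 3 possible intermediate vertex sequences; the minimum is 1, attained along the walk 0 → 0 → 2.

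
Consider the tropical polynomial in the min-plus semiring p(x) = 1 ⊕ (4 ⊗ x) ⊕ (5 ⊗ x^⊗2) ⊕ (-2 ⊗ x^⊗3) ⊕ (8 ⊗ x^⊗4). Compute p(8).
p(8) = 1

A tropical monomial a ⊗ x^⊗i evaluates to a + i · x. Evaluating each term at x = 8:
  Term 0 contributes 1 + 0 · 8 = 1
  Term 1 contributes 4 + 1 · 8 = 12
  Term 2 contributes 5 + 2 · 8 = 21
  Term 3 contributes -2 + 3 · 8 = 22
  Term 4 contributes 8 + 4 · 8 = 40
p(8) = ⊕ of these = min[1, 12, 21, 22, 40] = 1.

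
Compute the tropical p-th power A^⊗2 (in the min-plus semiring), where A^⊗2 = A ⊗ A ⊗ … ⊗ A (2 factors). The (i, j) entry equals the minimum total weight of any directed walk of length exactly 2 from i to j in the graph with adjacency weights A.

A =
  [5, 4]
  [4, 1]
A^⊗2 =
  [8, 5]
  [5, 2]

Each entry (A^⊗2)_ij equals the minimum over all length-2 walks i = v_0 → v_1 → … → v_2 = j of Σ_t A[v_t][v_{t+1}]. For example, for (i, j) = (0, 1) we minimise over 2 possible intermediate vertex sequences; the minimum is 5, attained along the walk 0 → 1 → 1.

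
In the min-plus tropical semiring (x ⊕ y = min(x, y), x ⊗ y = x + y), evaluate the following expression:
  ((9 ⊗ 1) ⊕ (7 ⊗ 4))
((9 ⊗ 1) ⊕ (7 ⊗ 4)) = 10

Expand innermost to outermost. Recall ⊕ takes the minimum of its arguments and ⊗ takes their sum. Working out the expression ((9 ⊗ 1) ⊕ (7 ⊗ 4)) gives 10.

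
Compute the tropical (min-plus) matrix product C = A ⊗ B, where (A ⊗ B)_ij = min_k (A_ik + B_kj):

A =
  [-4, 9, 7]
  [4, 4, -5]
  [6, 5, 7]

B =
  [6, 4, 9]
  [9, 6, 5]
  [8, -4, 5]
A ⊗ B =
  [2, 0, 5]
  [3, -9, 0]
  [12, 3, 10]

Apply the min-plus product entry-by-entry:
  C[0][0] = min over k of (A[0][0] + B[0][0] = -4 + 6 = 2, A[0][1] + B[1][0] = 9 + 9 = 18, A[0][2] + B[2][0] = 7 + 8 = 15) = 2 (attained at k = 0)
  C[0][1] = min over k of (A[0][0] + B[0][1] = -4 + 4 = 0, A[0][1] + B[1][1] = 9 + 6 = 15, A[0][2] + B[2][1] = 7 + -4 = 3) = 0 (attained at k = 0)
  C[0][2] = min over k of (A[0][0] + B[0][2] = -4 + 9 = 5, A[0][1] + B[1][2] = 9 + 5 = 14, A[0][2] + B[2][2] = 7 + 5 = 12) = 5 (attained at k = 0)
  C[1][0] = min over k of (A[1][0] + B[0][0] = 4 + 6 = 10, A[1][1] + B[1][0] = 4 + 9 = 13, A[1][2] + B[2][0] = -5 + 8 = 3) = 3 (attained at k = 2)
  C[1][1] = min over k of (A[1][0] + B[0][1] = 4 + 4 = 8, A[1][1] + B[1][1] = 4 + 6 = 10, A[1][2] + B[2][1] = -5 + -4 = -9) = -9 (attained at k = 2)
  C[1][2] = min over k of (A[1][0] + B[0][2] = 4 + 9 = 13, A[1][1] + B[1][2] = 4 + 5 = 9, A[1][2] + B[2][2] = -5 + 5 = 0) = 0 (attained at k = 2)
  C[2][0] = min over k of (A[2][0] + B[0][0] = 6 + 6 = 12, A[2][1] + B[1][0] = 5 + 9 = 14, A[2][2] + B[2][0] = 7 + 8 = 15) = 12 (attained at k = 0)
  C[2][1] = min over k of (A[2][0] + B[0][1] = 6 + 4 = 10, A[2][1] + B[1][1] = 5 + 6 = 11, A[2][2] + B[2][1] = 7 + -4 = 3) = 3 (attained at k = 2)
  C[2][2] = min over k of (A[2][0] + B[0][2] = 6 + 9 = 15, A[2][1] + B[1][2] = 5 + 5 = 10, A[2][2] + B[2][2] = 7 + 5 = 12) = 10 (attained at k = 1)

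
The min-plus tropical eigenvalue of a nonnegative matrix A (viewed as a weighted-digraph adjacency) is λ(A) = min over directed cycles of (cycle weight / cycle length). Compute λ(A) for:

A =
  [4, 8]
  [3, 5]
λ(A) = 4

Enumerate directed cycles and compute their means (weight / length). Sample:
  cycle 0 → 0: weight = 4, length = 1, mean = 4/1 ≈ 4.000
  cycle 1 → 1: weight = 5, length = 1, mean = 5/1 ≈ 5.000
  cycle 0 → 1 → 0: weight = 11, length = 2, mean = 11/2 ≈ 5.500
  cycle 1 → 0 → 1: weight = 11, length = 2, mean = 11/2 ≈ 5.500
Minimum mean = 4.000, attained e.g. along the cycle 0 → 0 with weight 4 and length 1. So λ(A) = 4/1 = 4.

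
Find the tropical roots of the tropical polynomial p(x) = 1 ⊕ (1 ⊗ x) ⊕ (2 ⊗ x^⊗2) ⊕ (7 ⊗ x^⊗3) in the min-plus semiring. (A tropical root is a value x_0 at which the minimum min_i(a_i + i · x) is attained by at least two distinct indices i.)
Roots: {-5, -1, 0}

Each tropical root is a break point of the lower envelope of the lines y = a_i + i · x (there are 4 lines, with slopes 0, 1, ..., 3). Only the lines that attain the minimum somewhere contribute to roots; other lines are dominated. Here the surviving (envelope) indices are i = 3, i = 2, i = 1, i = 0.
Intersections between consecutive envelope lines give the roots: for adjacent envelope indices i < j the intersection is x = (a_i − a_j) / (j − i). Reading off the sorted break points: {-5, -1, 0}.
Verification: at each break x_0, at least two indices attain the minimum of min_i(a_i + i · x_0).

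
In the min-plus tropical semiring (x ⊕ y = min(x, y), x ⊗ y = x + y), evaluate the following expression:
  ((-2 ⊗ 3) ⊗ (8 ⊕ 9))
((-2 ⊗ 3) ⊗ (8 ⊕ 9)) = 9

Expand innermost to outermost. Recall ⊕ takes the minimum of its arguments and ⊗ takes their sum. Working out the expression ((-2 ⊗ 3) ⊗ (8 ⊕ 9)) gives 9.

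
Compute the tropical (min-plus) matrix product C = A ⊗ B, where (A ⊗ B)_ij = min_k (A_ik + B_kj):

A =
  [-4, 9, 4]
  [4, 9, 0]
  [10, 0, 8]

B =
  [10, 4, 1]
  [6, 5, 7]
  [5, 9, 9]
A ⊗ B =
  [6, 0, -3]
  [5, 8, 5]
  [6, 5, 7]

Apply the min-plus product entry-by-entry:
  C[0][0] = min over k of (A[0][0] + B[0][0] = -4 + 10 = 6, A[0][1] + B[1][0] = 9 + 6 = 15, A[0][2] + B[2][0] = 4 + 5 = 9) = 6 (attained at k = 0)
  C[0][1] = min over k of (A[0][0] + B[0][1] = -4 + 4 = 0, A[0][1] + B[1][1] = 9 + 5 = 14, A[0][2] + B[2][1] = 4 + 9 = 13) = 0 (attained at k = 0)
  C[0][2] = min over k of (A[0][0] + B[0][2] = -4 + 1 = -3, A[0][1] + B[1][2] = 9 + 7 = 16, A[0][2] + B[2][2] = 4 + 9 = 13) = -3 (attained at k = 0)
  C[1][0] = min over k of (A[1][0] + B[0][0] = 4 + 10 = 14, A[1][1] + B[1][0] = 9 + 6 = 15, A[1][2] + B[2][0] = 0 + 5 = 5) = 5 (attained at k = 2)
  C[1][1] = min over k of (A[1][0] + B[0][1] = 4 + 4 = 8, A[1][1] + B[1][1] = 9 + 5 = 14, A[1][2] + B[2][1] = 0 + 9 = 9) = 8 (attained at k = 0)
  C[1][2] = min over k of (A[1][0] + B[0][2] = 4 + 1 = 5, A[1][1] + B[1][2] = 9 + 7 = 16, A[1][2] + B[2][2] = 0 + 9 = 9) = 5 (attained at k = 0)
  C[2][0] = min over k of (A[2][0] + B[0][0] = 10 + 10 = 20, A[2][1] + B[1][0] = 0 + 6 = 6, A[2][2] + B[2][0] = 8 + 5 = 13) = 6 (attained at k = 1)
  C[2][1] = min over k of (A[2][0] + B[0][1] = 10 + 4 = 14, A[2][1] + B[1][1] = 0 + 5 = 5, A[2][2] + B[2][1] = 8 + 9 = 17) = 5 (attained at k = 1)
  C[2][2] = min over k of (A[2][0] + B[0][2] = 10 + 1 = 11, A[2][1] + B[1][2] = 0 + 7 = 7, A[2][2] + B[2][2] = 8 + 9 = 17) = 7 (attained at k = 1)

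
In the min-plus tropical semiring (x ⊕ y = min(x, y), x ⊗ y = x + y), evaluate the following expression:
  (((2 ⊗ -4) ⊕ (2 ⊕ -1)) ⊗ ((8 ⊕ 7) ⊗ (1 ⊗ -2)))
(((2 ⊗ -4) ⊕ (2 ⊕ -1)) ⊗ ((8 ⊕ 7) ⊗ (1 ⊗ -2))) = 4

Expand innermost to outermost. Recall ⊕ takes the minimum of its arguments and ⊗ takes their sum. Working out the expression (((2 ⊗ -4) ⊕ (2 ⊕ -1)) ⊗ ((8 ⊕ 7) ⊗ (1 ⊗ -2))) gives 4.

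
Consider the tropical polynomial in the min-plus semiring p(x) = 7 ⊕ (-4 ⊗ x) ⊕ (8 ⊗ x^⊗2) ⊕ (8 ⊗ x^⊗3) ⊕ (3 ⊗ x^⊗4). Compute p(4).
p(4) = 0

A tropical monomial a ⊗ x^⊗i evaluates to a + i · x. Evaluating each term at x = 4:
  Term 0 contributes 7 + 0 · 4 = 7
  Term 1 contributes -4 + 1 · 4 = 0
  Term 2 contributes 8 + 2 · 4 = 16
  Term 3 contributes 8 + 3 · 4 = 20
  Term 4 contributes 3 + 4 · 4 = 19
p(4) = ⊕ of these = min[7, 0, 16, 20, 19] = 0.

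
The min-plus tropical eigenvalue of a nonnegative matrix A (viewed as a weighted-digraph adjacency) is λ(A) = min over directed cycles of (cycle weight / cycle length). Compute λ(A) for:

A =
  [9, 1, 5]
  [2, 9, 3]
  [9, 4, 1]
λ(A) = 1

Enumerate directed cycles and compute their means (weight / length). Sample:
  cycle 0 → 0: weight = 9, length = 1, mean = 9/1 ≈ 9.000
  cycle 1 → 1: weight = 9, length = 1, mean = 9/1 ≈ 9.000
  cycle 2 → 2: weight = 1, length = 1, mean = 1/1 ≈ 1.000
  cycle 0 → 1 → 0: weight = 3, length = 2, mean = 3/2 ≈ 1.500
  cycle 0 → 2 → 0: weight = 14, length = 2, mean = 14/2 ≈ 7.000
  cycle 1 → 0 → 1: weight = 3, length = 2, mean = 3/2 ≈ 1.500
Minimum mean = 1.000, attained e.g. along the cycle 2 → 2 with weight 1 and length 1. So λ(A) = 1/1 = 1.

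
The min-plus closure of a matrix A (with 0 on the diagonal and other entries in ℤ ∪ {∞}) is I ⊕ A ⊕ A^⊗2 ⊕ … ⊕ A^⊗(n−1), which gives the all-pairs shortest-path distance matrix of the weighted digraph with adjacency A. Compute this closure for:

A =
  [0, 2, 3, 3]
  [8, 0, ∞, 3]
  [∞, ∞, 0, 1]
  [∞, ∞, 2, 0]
Closure =
  [0, 2, 3, 3]
  [8, 0, 5, 3]
  [∞, ∞, 0, 1]
  [∞, ∞, 2, 0]

This is the Floyd-Warshall all-pairs shortest-path computation. For each intermediate vertex k = 0, 1, …, 3, update dist[i][j] ← min(dist[i][j], dist[i][k] + dist[k][j]). The final matrix gives, for each (i, j), the minimum total weight of any directed path from i to j (possibly empty when i = j).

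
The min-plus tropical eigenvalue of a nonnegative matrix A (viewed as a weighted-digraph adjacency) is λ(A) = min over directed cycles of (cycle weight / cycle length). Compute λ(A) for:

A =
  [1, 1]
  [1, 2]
λ(A) = 1

Enumerate directed cycles and compute their means (weight / length). Sample:
  cycle 0 → 0: weight = 1, length = 1, mean = 1/1 ≈ 1.000
  cycle 1 → 1: weight = 2, length = 1, mean = 2/1 ≈ 2.000
  cycle 0 → 1 → 0: weight = 2, length = 2, mean = 2/2 ≈ 1.000
  cycle 1 → 0 → 1: weight = 2, length = 2, mean = 2/2 ≈ 1.000
Minimum mean = 1.000, attained e.g. along the cycle 0 → 0 with weight 1 and length 1. So λ(A) = 1/1 = 1.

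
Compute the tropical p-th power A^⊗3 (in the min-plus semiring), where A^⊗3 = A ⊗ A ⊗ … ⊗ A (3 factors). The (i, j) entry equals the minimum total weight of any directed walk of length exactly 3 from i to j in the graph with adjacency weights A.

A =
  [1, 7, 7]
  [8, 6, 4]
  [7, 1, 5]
A^⊗3 =
  [3, 9, 9]
  [10, 10, 9]
  [9, 6, 10]

Each entry (A^⊗3)_ij equals the minimum over all length-3 walks i = v_0 → v_1 → … → v_3 = j of Σ_t A[v_t][v_{t+1}]. For example, for (i, j) = (0, 2) we minimise over 9 possible intermediate vertex sequences; the minimum is 9, attained along the walk 0 → 0 → 0 → 2.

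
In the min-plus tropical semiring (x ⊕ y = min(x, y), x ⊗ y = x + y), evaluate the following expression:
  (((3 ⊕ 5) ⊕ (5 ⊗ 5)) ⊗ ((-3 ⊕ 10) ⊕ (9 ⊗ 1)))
(((3 ⊕ 5) ⊕ (5 ⊗ 5)) ⊗ ((-3 ⊕ 10) ⊕ (9 ⊗ 1))) = 0

Expand innermost to outermost. Recall ⊕ takes the minimum of its arguments and ⊗ takes their sum. Working out the expression (((3 ⊕ 5) ⊕ (5 ⊗ 5)) ⊗ ((-3 ⊕ 10) ⊕ (9 ⊗ 1))) gives 0.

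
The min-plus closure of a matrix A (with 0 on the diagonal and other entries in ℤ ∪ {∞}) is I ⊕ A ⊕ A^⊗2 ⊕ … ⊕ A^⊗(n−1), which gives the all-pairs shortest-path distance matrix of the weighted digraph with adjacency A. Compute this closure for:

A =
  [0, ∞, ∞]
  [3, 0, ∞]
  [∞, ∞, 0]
Closure =
  [0, ∞, ∞]
  [3, 0, ∞]
  [∞, ∞, 0]

This is the Floyd-Warshall all-pairs shortest-path computation. For each intermediate vertex k = 0, 1, …, 2, update dist[i][j] ← min(dist[i][j], dist[i][k] + dist[k][j]). The final matrix gives, for each (i, j), the minimum total weight of any directed path from i to j (possibly empty when i = j).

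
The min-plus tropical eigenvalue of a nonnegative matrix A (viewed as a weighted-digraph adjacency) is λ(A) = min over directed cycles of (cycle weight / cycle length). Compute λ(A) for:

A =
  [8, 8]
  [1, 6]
λ(A) = 9/2

Enumerate directed cycles and compute their means (weight / length). Sample:
  cycle 0 → 0: weight = 8, length = 1, mean = 8/1 ≈ 8.000
  cycle 1 → 1: weight = 6, length = 1, mean = 6/1 ≈ 6.000
  cycle 0 → 1 → 0: weight = 9, length = 2, mean = 9/2 ≈ 4.500
  cycle 1 → 0 → 1: weight = 9, length = 2, mean = 9/2 ≈ 4.500
Minimum mean = 4.500, attained e.g. along the cycle 0 → 1 → 0 with weight 9 and length 2. So λ(A) = 9/2 = 9/2.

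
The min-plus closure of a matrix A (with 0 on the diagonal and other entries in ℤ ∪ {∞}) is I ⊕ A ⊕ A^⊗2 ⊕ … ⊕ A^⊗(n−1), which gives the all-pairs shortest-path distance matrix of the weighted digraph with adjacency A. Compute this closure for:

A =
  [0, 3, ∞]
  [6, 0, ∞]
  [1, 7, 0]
Closure =
  [0, 3, ∞]
  [6, 0, ∞]
  [1, 4, 0]

This is the Floyd-Warshall all-pairs shortest-path computation. For each intermediate vertex k = 0, 1, …, 2, update dist[i][j] ← min(dist[i][j], dist[i][k] + dist[k][j]). The final matrix gives, for each (i, j), the minimum total weight of any directed path from i to j (possibly empty when i = j).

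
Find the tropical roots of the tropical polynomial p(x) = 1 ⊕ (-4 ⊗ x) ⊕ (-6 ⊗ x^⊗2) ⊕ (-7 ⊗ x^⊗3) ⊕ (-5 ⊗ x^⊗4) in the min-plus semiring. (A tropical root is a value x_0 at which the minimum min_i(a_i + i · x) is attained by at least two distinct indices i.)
Roots: {-2, 1, 2, 5}

Each tropical root is a break point of the lower envelope of the lines y = a_i + i · x (there are 5 lines, with slopes 0, 1, ..., 4). Only the lines that attain the minimum somewhere contribute to roots; other lines are dominated. Here the surviving (envelope) indices are i = 4, i = 3, i = 2, i = 1, i = 0.
Intersections between consecutive envelope lines give the roots: for adjacent envelope indices i < j the intersection is x = (a_i − a_j) / (j − i). Reading off the sorted break points: {-2, 1, 2, 5}.
Verification: at each break x_0, at least two indices attain the minimum of min_i(a_i + i · x_0).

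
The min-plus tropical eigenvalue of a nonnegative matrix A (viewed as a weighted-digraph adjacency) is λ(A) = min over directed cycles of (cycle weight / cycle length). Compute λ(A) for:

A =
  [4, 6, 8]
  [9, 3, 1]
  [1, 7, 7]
λ(A) = 8/3

Enumerate directed cycles and compute their means (weight / length). Sample:
  cycle 0 → 0: weight = 4, length = 1, mean = 4/1 ≈ 4.000
  cycle 1 → 1: weight = 3, length = 1, mean = 3/1 ≈ 3.000
  cycle 2 → 2: weight = 7, length = 1, mean = 7/1 ≈ 7.000
  cycle 0 → 1 → 0: weight = 15, length = 2, mean = 15/2 ≈ 7.500
  cycle 0 → 2 → 0: weight = 9, length = 2, mean = 9/2 ≈ 4.500
  cycle 1 → 0 → 1: weight = 15, length = 2, mean = 15/2 ≈ 7.500
Minimum mean = 2.667, attained e.g. along the cycle 0 → 1 → 2 → 0 with weight 8 and length 3. So λ(A) = 8/3 = 8/3.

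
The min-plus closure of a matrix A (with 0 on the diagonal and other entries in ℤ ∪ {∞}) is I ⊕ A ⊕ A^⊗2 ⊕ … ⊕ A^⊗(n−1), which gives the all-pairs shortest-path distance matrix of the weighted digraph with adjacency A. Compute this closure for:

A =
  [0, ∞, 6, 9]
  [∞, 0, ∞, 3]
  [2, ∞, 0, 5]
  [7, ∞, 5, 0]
Closure =
  [0, ∞, 6, 9]
  [10, 0, 8, 3]
  [2, ∞, 0, 5]
  [7, ∞, 5, 0]

This is the Floyd-Warshall all-pairs shortest-path computation. For each intermediate vertex k = 0, 1, …, 3, update dist[i][j] ← min(dist[i][j], dist[i][k] + dist[k][j]). The final matrix gives, for each (i, j), the minimum total weight of any directed path from i to j (possibly empty when i = j).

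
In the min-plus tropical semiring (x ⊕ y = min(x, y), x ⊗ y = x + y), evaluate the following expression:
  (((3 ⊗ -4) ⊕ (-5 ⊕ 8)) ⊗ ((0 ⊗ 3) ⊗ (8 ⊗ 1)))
(((3 ⊗ -4) ⊕ (-5 ⊕ 8)) ⊗ ((0 ⊗ 3) ⊗ (8 ⊗ 1))) = 7

Expand innermost to outermost. Recall ⊕ takes the minimum of its arguments and ⊗ takes their sum. Working out the expression (((3 ⊗ -4) ⊕ (-5 ⊕ 8)) ⊗ ((0 ⊗ 3) ⊗ (8 ⊗ 1))) gives 7.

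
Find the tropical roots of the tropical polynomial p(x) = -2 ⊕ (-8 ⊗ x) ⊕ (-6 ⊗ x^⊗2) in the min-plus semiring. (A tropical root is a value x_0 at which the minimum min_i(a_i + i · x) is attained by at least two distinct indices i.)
Roots: {-2, 6}

Each tropical root is a break point of the lower envelope of the lines y = a_i + i · x (there are 3 lines, with slopes 0, 1, ..., 2). Only the lines that attain the minimum somewhere contribute to roots; other lines are dominated. Here the surviving (envelope) indices are i = 2, i = 1, i = 0.
Intersections between consecutive envelope lines give the roots: for adjacent envelope indices i < j the intersection is x = (a_i − a_j) / (j − i). Reading off the sorted break points: {-2, 6}.
Verification: at each break x_0, at least two indices attain the minimum of min_i(a_i + i · x_0).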